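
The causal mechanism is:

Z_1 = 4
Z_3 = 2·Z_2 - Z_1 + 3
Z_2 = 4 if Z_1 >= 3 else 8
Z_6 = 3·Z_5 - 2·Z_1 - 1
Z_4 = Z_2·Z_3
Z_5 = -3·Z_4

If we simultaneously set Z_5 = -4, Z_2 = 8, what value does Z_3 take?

15

Setting Z_5 = -4, Z_2 = 8 by intervention discards those variables' equations.
Z_3 = 2·Z_2 - Z_1 + 3  [with Z_2=8, Z_1=4]  = 15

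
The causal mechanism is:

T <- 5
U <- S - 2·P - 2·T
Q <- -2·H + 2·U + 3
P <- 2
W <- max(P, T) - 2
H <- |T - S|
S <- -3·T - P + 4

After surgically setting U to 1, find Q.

The intervention breaks the incoming arrows to U: U <- S - 2·P - 2·T no longer applies, and U = 1.
S = -3·T - P + 4  [with T=5, P=2]  = -13
H = |T - S|  [with T=5, S=-13]  = 18
Q = -2·H + 2·U + 3  [with H=18, U=1]  = -31

-31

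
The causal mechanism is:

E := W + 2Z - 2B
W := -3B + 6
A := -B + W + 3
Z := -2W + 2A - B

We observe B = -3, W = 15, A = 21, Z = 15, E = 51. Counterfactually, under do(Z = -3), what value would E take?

15

Intervening sets Z = -3 and removes its equation (Z := -2W + 2A - B).
W = -3B + 6  [with B=-3]  = 15
E = W + 2Z - 2B  [with W=15, Z=-3, B=-3]  = 15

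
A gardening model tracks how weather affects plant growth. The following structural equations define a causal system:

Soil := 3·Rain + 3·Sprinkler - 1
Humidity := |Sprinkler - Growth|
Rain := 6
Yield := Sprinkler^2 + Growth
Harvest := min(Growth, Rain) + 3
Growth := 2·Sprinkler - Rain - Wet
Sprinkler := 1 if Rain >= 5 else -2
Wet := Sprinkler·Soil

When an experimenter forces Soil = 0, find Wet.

The intervention breaks the incoming arrows to Soil: Soil := 3·Rain + 3·Sprinkler - 1 no longer applies, and Soil = 0.
Sprinkler = 1 if Rain >= 5 else -2  [with Rain=6]  = 1
Wet = Sprinkler·Soil  [with Sprinkler=1, Soil=0]  = 0

0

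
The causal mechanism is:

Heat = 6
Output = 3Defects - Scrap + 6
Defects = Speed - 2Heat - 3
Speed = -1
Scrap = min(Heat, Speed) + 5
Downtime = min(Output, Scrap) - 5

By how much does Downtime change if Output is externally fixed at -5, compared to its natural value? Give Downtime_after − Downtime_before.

The intervention breaks the incoming arrows to Output: Output = 3Defects - Scrap + 6 no longer applies, and Output = -5.
Scrap = min(Heat, Speed) + 5  [with Heat=6, Speed=-1]  = 4
Downtime = min(Output, Scrap) - 5  [with Output=-5, Scrap=4]  = -10
Without intervention: Defects = Speed - 2Heat - 3  [with Speed=-1, Heat=6]  = -16; Scrap = min(Heat, Speed) + 5  [with Heat=6, Speed=-1]  = 4; Output = 3Defects - Scrap + 6  [with Defects=-16, Scrap=4]  = -46; Downtime = min(Output, Scrap) - 5  [with Output=-46, Scrap=4]  = -51.
Change = -10 − (-51) = 41.

41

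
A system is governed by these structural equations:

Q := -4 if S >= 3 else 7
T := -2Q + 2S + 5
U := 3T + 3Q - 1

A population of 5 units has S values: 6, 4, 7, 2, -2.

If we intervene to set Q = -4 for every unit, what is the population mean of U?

46.4

do(Q=-4) breaks Q's dependence on S. With Q=-4 fixed, U across the units is 62, 50, 68, 38, 14, mean 46.4.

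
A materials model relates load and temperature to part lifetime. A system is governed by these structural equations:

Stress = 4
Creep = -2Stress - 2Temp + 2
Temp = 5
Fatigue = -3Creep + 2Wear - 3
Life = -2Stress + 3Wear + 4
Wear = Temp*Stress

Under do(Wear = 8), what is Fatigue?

Intervening sets Wear = 8 and removes its equation (Wear = Temp*Stress).
Creep = -2Stress - 2Temp + 2  [with Stress=4, Temp=5]  = -16
Fatigue = -3Creep + 2Wear - 3  [with Creep=-16, Wear=8]  = 61

61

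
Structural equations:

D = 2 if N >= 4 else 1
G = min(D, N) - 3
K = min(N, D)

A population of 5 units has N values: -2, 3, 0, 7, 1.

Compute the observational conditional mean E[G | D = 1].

Observing D=1 restricts to units where D's equation naturally yields 1: N ∈ {-2, 3, 0, 1}. In that subpopulation G = -5, -2, -3, -2, mean -3.

-3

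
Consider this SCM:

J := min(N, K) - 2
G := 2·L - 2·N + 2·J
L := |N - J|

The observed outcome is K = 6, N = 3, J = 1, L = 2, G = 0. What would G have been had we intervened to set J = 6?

do(J=6) replaces the equation J := min(N, K) - 2 with the constant J = 6.
L = |N - J|  [with N=3, J=6]  = 3
G = 2·L - 2·N + 2·J  [with L=3, N=3, J=6]  = 12

12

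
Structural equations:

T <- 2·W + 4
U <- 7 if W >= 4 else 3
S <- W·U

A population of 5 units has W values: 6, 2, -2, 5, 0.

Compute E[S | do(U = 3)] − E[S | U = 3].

The intervention sets U=3 in all 5 units regardless of W. Recomputing S per unit gives 18, 6, -6, 15, 0; average 6.6.
E[S|U=3] averages over only the 3 units with U=3 (W = 2, -2, 0): S = 6, -6, 0, mean 0.
Difference = 6.6 − 0 = 6.6.

6.6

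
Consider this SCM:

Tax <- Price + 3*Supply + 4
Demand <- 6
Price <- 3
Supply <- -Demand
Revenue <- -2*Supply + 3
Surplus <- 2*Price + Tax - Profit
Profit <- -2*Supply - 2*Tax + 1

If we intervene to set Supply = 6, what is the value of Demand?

6

Under do(Supply=6), the mechanism Supply <- -Demand is discarded; Supply is fixed at 6.
Demand is not downstream of the intervention, so its value is determined by the original equations.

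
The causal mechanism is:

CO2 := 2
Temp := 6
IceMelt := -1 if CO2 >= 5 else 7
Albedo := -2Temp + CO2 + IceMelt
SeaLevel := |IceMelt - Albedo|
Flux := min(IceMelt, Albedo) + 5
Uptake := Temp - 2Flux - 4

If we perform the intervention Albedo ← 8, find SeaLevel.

Intervening sets Albedo = 8 and removes its equation (Albedo := -2Temp + CO2 + IceMelt).
IceMelt = -1 if CO2 >= 5 else 7  [with CO2=2]  = 7
SeaLevel = |IceMelt - Albedo|  [with IceMelt=7, Albedo=8]  = 1

1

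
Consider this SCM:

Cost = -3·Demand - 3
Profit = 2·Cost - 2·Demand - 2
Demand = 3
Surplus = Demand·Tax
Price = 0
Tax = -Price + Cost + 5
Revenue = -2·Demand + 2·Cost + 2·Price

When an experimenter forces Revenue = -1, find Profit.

Under do(Revenue=-1), the mechanism Revenue = -2·Demand + 2·Cost + 2·Price is discarded; Revenue is fixed at -1.
Since Profit is not a descendant of the intervened variable, it is unaffected.
Cost = -3·Demand - 3  [with Demand=3]  = -12
Profit = 2·Cost - 2·Demand - 2  [with Cost=-12, Demand=3]  = -32

-32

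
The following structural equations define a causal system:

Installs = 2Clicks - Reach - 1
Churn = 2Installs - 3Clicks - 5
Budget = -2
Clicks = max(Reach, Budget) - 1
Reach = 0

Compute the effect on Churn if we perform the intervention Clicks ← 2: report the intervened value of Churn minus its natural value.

do(Clicks=2) replaces the equation Clicks = max(Reach, Budget) - 1 with the constant Clicks = 2.
Installs = 2Clicks - Reach - 1  [with Clicks=2, Reach=0]  = 3
Churn = 2Installs - 3Clicks - 5  [with Installs=3, Clicks=2]  = -5
Without intervention: Clicks = max(Reach, Budget) - 1  [with Reach=0, Budget=-2]  = -1; Installs = 2Clicks - Reach - 1  [with Clicks=-1, Reach=0]  = -3; Churn = 2Installs - 3Clicks - 5  [with Installs=-3, Clicks=-1]  = -8.
Change = -5 − (-8) = 3.

3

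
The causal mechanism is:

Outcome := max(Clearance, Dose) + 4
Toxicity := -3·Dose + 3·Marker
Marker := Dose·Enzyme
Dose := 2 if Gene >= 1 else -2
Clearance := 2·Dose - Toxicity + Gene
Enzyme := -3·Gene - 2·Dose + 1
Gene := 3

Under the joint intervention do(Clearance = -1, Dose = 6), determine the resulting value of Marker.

-120

Under do(Clearance = -1, Dose = 6), each intervened variable's structural equation is replaced by its fixed value.
Enzyme = -3·Gene - 2·Dose + 1  [with Gene=3, Dose=6]  = -20
Marker = Dose·Enzyme  [with Dose=6, Enzyme=-20]  = -120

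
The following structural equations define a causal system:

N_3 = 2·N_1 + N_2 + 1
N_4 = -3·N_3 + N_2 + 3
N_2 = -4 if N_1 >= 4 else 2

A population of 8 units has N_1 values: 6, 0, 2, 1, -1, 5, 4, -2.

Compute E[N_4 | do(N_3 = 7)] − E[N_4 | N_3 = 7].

The intervention sets N_3=7 in all 8 units regardless of N_1. Recomputing N_4 per unit gives -22, -16, -16, -16, -16, -22, -22, -16; average -18.25.
Conditioning on N_3=7 selects the 2 unit(s) with N_1 ∈ {2, 5}. Their N_4 values: -16, -22. Mean = -19.
Difference = -18.25 − (-19) = 0.75.

0.75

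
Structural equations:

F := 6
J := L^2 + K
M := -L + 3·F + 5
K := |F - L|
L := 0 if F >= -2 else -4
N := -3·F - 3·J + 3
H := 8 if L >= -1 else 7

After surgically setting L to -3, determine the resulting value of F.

6

Under do(L=-3), the mechanism L := 0 if F >= -2 else -4 is discarded; L is fixed at -3.
F is not downstream of the intervention, so its value is determined by the original equations.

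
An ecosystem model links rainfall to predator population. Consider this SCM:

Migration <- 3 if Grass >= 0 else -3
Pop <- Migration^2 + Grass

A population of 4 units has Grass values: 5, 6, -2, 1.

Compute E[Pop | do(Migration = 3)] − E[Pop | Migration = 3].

-1.5

Every unit gets Migration=3 under the intervention. Pop values become 14, 15, 7, 10; E[Pop|do(Migration=3)] = 11.5.
Observing Migration=3 restricts to units where Migration's equation naturally yields 3: Grass ∈ {5, 6, 1}. In that subpopulation Pop = 14, 15, 10, mean 13.
Difference = 11.5 − 13 = -1.5.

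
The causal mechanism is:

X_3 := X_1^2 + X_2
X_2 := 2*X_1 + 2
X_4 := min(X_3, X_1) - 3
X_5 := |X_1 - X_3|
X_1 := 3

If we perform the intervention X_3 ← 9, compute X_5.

6

do(X_3=9) replaces the equation X_3 := X_1^2 + X_2 with the constant X_3 = 9.
X_5 = |X_1 - X_3|  [with X_1=3, X_3=9]  = 6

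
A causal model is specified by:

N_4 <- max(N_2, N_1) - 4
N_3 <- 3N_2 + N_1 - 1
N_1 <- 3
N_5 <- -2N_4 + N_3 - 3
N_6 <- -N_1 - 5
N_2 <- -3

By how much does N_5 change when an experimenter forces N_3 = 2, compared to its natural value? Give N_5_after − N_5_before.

do(N_3=2) replaces the equation N_3 <- 3N_2 + N_1 - 1 with the constant N_3 = 2.
N_4 = max(N_2, N_1) - 4  [with N_2=-3, N_1=3]  = -1
N_5 = -2N_4 + N_3 - 3  [with N_4=-1, N_3=2]  = 1
Without intervention: N_3 = 3N_2 + N_1 - 1  [with N_2=-3, N_1=3]  = -7; N_4 = max(N_2, N_1) - 4  [with N_2=-3, N_1=3]  = -1; N_5 = -2N_4 + N_3 - 3  [with N_4=-1, N_3=-7]  = -8.
Change = 1 − (-8) = 9.

9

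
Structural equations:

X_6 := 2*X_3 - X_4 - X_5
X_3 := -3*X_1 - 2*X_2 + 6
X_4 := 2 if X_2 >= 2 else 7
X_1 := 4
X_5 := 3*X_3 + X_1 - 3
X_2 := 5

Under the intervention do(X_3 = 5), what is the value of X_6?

The intervention breaks the incoming arrows to X_3: X_3 := -3*X_1 - 2*X_2 + 6 no longer applies, and X_3 = 5.
X_4 = 2 if X_2 >= 2 else 7  [with X_2=5]  = 2
X_5 = 3*X_3 + X_1 - 3  [with X_3=5, X_1=4]  = 16
X_6 = 2*X_3 - X_4 - X_5  [with X_3=5, X_4=2, X_5=16]  = -8

-8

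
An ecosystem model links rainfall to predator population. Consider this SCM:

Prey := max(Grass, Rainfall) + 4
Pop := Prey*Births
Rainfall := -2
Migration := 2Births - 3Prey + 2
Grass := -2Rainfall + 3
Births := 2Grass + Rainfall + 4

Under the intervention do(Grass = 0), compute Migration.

do(Grass=0) replaces the equation Grass := -2Rainfall + 3 with the constant Grass = 0.
Prey = max(Grass, Rainfall) + 4  [with Grass=0, Rainfall=-2]  = 4
Births = 2Grass + Rainfall + 4  [with Grass=0, Rainfall=-2]  = 2
Migration = 2Births - 3Prey + 2  [with Births=2, Prey=4]  = -6

-6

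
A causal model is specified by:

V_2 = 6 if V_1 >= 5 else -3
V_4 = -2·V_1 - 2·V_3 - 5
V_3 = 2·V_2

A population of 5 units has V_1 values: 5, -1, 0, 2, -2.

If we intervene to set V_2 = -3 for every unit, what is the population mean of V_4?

do(V_2=-3) breaks V_2's dependence on V_1. With V_2=-3 fixed, V_4 across the units is -3, 9, 7, 3, 11, mean 5.4.

5.4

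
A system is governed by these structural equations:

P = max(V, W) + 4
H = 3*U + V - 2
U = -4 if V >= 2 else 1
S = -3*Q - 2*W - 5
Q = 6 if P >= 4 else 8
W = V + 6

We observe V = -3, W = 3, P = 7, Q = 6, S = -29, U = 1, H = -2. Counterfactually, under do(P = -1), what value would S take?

-35

do(P=-1) replaces the equation P = max(V, W) + 4 with the constant P = -1.
W = V + 6  [with V=-3]  = 3
Q = 6 if P >= 4 else 8  [with P=-1]  = 8
S = -3*Q - 2*W - 5  [with Q=8, W=3]  = -35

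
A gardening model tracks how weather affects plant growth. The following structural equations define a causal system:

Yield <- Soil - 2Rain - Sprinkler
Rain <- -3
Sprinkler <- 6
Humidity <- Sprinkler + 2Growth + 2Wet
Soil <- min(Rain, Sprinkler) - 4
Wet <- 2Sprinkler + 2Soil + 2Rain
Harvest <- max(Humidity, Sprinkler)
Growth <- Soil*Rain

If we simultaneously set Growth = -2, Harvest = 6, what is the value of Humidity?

The joint intervention fixes Growth = -2, Harvest = 6, removing each variable's own equation.
Soil = min(Rain, Sprinkler) - 4  [with Rain=-3, Sprinkler=6]  = -7
Wet = 2Sprinkler + 2Soil + 2Rain  [with Sprinkler=6, Soil=-7, Rain=-3]  = -8
Humidity = Sprinkler + 2Growth + 2Wet  [with Sprinkler=6, Growth=-2, Wet=-8]  = -14

-14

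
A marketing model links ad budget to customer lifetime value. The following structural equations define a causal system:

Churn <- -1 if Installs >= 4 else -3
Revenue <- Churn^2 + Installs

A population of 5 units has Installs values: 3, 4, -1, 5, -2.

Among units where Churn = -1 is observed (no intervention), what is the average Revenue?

Conditioning on Churn=-1 selects the 2 unit(s) with Installs ∈ {4, 5}. Their Revenue values: 5, 6. Mean = 5.5.

5.5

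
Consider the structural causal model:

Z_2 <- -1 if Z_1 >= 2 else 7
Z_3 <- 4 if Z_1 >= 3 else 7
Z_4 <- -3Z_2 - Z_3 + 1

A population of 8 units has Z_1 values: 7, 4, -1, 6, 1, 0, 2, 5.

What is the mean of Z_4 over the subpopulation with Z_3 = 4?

Conditioning on Z_3=4 selects the 4 unit(s) with Z_1 ∈ {7, 4, 6, 5}. Their Z_4 values: 0, 0, 0, 0. Mean = 0.

0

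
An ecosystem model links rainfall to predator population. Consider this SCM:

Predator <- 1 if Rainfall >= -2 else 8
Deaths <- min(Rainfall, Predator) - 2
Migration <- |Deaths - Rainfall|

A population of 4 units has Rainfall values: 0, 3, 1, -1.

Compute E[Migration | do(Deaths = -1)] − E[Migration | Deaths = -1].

-1.25

do(Deaths=-1) breaks Deaths's dependence on Rainfall. With Deaths=-1 fixed, Migration across the units is 1, 4, 2, 0, mean 1.75.
Observing Deaths=-1 restricts to units where Deaths's equation naturally yields -1: Rainfall ∈ {3, 1}. In that subpopulation Migration = 4, 2, mean 3.
Difference = 1.75 − 3 = -1.25.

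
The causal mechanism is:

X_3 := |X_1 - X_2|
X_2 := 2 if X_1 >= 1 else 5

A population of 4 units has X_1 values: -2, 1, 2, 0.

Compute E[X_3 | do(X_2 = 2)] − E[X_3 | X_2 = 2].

1.25

Under do(X_2=2), X_2's equation is replaced by X_2=2 for every unit. Per-unit X_3: 4, 1, 0, 2. Mean = 1.75.
Observing X_2=2 restricts to units where X_2's equation naturally yields 2: X_1 ∈ {1, 2}. In that subpopulation X_3 = 1, 0, mean 0.5.
Difference = 1.75 − 0.5 = 1.25.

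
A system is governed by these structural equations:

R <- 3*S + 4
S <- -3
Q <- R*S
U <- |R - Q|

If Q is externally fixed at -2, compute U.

3

The intervention breaks the incoming arrows to Q: Q <- R*S no longer applies, and Q = -2.
R = 3*S + 4  [with S=-3]  = -5
U = |R - Q|  [with R=-5, Q=-2]  = 3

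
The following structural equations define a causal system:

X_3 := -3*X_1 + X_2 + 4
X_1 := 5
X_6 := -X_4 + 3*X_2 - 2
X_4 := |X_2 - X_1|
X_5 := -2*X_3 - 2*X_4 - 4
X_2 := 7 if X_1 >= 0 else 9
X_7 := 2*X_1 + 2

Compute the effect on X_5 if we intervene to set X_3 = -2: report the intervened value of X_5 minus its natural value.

-4

do(X_3=-2) replaces the equation X_3 := -3*X_1 + X_2 + 4 with the constant X_3 = -2.
X_2 = 7 if X_1 >= 0 else 9  [with X_1=5]  = 7
X_4 = |X_2 - X_1|  [with X_2=7, X_1=5]  = 2
X_5 = -2*X_3 - 2*X_4 - 4  [with X_3=-2, X_4=2]  = -4
Without intervention: X_2 = 7 if X_1 >= 0 else 9  [with X_1=5]  = 7; X_3 = -3*X_1 + X_2 + 4  [with X_1=5, X_2=7]  = -4; X_4 = |X_2 - X_1|  [with X_2=7, X_1=5]  = 2; X_5 = -2*X_3 - 2*X_4 - 4  [with X_3=-4, X_4=2]  = 0.
Change = -4 − 0 = -4.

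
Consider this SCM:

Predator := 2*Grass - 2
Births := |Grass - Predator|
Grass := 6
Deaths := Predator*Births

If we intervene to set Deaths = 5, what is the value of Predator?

10

The intervention breaks the incoming arrows to Deaths: Deaths := Predator*Births no longer applies, and Deaths = 5.
Since Predator is not a descendant of the intervened variable, it is unaffected.
Predator = 2*Grass - 2  [with Grass=6]  = 10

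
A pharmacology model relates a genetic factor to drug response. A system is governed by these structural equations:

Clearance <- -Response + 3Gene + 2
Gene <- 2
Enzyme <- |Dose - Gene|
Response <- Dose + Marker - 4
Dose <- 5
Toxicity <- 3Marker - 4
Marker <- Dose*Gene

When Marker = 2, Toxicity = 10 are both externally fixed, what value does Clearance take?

5

Setting Marker = 2, Toxicity = 10 by intervention discards those variables' equations.
Response = Dose + Marker - 4  [with Dose=5, Marker=2]  = 3
Clearance = -Response + 3Gene + 2  [with Response=3, Gene=2]  = 5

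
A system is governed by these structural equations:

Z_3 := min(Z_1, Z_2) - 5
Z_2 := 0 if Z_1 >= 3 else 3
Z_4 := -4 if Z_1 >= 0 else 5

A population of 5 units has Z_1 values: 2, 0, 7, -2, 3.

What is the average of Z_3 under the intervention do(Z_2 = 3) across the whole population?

-3.8

do(Z_2=3) breaks Z_2's dependence on Z_1. With Z_2=3 fixed, Z_3 across the units is -3, -5, -2, -7, -2, mean -3.8.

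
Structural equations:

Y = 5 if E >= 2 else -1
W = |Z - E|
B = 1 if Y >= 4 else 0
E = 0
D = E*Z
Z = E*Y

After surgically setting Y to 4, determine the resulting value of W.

0

Under do(Y=4), the mechanism Y = 5 if E >= 2 else -1 is discarded; Y is fixed at 4.
Z = E*Y  [with E=0, Y=4]  = 0
W = |Z - E|  [with Z=0, E=0]  = 0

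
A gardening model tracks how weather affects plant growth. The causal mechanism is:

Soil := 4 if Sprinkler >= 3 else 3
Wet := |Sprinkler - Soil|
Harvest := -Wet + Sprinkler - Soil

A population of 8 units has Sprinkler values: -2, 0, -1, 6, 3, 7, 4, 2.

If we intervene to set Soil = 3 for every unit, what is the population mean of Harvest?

Every unit gets Soil=3 under the intervention. Harvest values become -10, -6, -8, 0, 0, 0, 0, -2; E[Harvest|do(Soil=3)] = -3.25.

-3.25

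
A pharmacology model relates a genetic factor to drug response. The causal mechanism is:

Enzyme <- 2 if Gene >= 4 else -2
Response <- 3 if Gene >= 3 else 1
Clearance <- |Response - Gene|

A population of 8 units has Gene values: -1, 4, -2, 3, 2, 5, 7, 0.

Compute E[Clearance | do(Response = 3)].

2.5

do(Response=3) breaks Response's dependence on Gene. With Response=3 fixed, Clearance across the units is 4, 1, 5, 0, 1, 2, 4, 3, mean 2.5.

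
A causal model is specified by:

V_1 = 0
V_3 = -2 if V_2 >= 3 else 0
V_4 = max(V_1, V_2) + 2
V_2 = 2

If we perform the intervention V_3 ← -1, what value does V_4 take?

The intervention breaks the incoming arrows to V_3: V_3 = -2 if V_2 >= 3 else 0 no longer applies, and V_3 = -1.
V_4 is not downstream of the intervention, so its value is determined by the original equations.
V_4 = max(V_1, V_2) + 2  [with V_1=0, V_2=2]  = 4

4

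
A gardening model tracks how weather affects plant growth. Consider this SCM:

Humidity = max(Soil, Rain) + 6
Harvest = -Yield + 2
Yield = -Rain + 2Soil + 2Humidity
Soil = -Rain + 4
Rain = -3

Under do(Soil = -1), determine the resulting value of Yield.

11

Under do(Soil=-1), the mechanism Soil = -Rain + 4 is discarded; Soil is fixed at -1.
Humidity = max(Soil, Rain) + 6  [with Soil=-1, Rain=-3]  = 5
Yield = -Rain + 2Soil + 2Humidity  [with Rain=-3, Soil=-1, Humidity=5]  = 11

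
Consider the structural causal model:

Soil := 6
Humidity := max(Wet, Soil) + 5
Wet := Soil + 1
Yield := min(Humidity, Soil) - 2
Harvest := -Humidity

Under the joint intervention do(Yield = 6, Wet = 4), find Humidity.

Setting Yield = 6, Wet = 4 by intervention discards those variables' equations.
Humidity = max(Wet, Soil) + 5  [with Wet=4, Soil=6]  = 11

11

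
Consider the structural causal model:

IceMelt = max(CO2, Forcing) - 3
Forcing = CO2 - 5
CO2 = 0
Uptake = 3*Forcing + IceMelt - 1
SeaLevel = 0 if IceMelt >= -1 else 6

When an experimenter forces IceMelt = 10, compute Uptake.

-6

do(IceMelt=10) replaces the equation IceMelt = max(CO2, Forcing) - 3 with the constant IceMelt = 10.
Forcing = CO2 - 5  [with CO2=0]  = -5
Uptake = 3*Forcing + IceMelt - 1  [with Forcing=-5, IceMelt=10]  = -6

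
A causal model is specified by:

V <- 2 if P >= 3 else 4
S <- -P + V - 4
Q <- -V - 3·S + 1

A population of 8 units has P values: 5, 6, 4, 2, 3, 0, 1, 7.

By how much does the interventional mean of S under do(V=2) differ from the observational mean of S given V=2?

1.5

Under do(V=2), V's equation is replaced by V=2 for every unit. Per-unit S: -7, -8, -6, -4, -5, -2, -3, -9. Mean = -5.5.
Conditioning on V=2 selects the 5 unit(s) with P ∈ {5, 6, 4, 3, 7}. Their S values: -7, -8, -6, -5, -9. Mean = -7.
Difference = -5.5 − (-7) = 1.5.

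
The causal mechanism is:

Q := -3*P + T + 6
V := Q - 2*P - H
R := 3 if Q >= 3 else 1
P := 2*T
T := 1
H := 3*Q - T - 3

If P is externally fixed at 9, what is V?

Under do(P=9), the mechanism P := 2*T is discarded; P is fixed at 9.
Q = -3*P + T + 6  [with P=9, T=1]  = -20
H = 3*Q - T - 3  [with Q=-20, T=1]  = -64
V = Q - 2*P - H  [with Q=-20, P=9, H=-64]  = 26

26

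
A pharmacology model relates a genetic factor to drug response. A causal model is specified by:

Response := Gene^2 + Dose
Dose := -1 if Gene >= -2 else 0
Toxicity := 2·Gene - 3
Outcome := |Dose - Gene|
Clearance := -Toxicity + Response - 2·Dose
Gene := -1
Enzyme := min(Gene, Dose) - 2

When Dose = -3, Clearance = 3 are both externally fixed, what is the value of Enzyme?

-5

The joint intervention fixes Dose = -3, Clearance = 3, removing each variable's own equation.
Enzyme = min(Gene, Dose) - 2  [with Gene=-1, Dose=-3]  = -5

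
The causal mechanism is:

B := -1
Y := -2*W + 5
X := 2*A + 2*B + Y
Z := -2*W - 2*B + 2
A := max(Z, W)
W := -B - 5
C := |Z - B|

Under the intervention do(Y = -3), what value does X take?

19

The intervention breaks the incoming arrows to Y: Y := -2*W + 5 no longer applies, and Y = -3.
W = -B - 5  [with B=-1]  = -4
Z = -2*W - 2*B + 2  [with W=-4, B=-1]  = 12
A = max(Z, W)  [with Z=12, W=-4]  = 12
X = 2*A + 2*B + Y  [with A=12, B=-1, Y=-3]  = 19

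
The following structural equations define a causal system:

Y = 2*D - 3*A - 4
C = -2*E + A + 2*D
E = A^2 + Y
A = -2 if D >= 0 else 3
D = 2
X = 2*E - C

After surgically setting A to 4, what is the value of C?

0

do(A=4) replaces the equation A = -2 if D >= 0 else 3 with the constant A = 4.
Y = 2*D - 3*A - 4  [with D=2, A=4]  = -12
E = A^2 + Y  [with A=4, Y=-12]  = 4
C = -2*E + A + 2*D  [with E=4, A=4, D=2]  = 0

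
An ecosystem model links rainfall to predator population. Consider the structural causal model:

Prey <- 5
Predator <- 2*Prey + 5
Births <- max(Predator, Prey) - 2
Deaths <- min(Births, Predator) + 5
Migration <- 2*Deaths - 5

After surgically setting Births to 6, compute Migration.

17

do(Births=6) replaces the equation Births <- max(Predator, Prey) - 2 with the constant Births = 6.
Predator = 2*Prey + 5  [with Prey=5]  = 15
Deaths = min(Births, Predator) + 5  [with Births=6, Predator=15]  = 11
Migration = 2*Deaths - 5  [with Deaths=11]  = 17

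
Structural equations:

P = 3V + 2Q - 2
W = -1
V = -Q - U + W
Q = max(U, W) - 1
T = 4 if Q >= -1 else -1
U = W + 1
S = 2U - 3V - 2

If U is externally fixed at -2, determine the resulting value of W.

Under do(U=-2), the mechanism U = W + 1 is discarded; U is fixed at -2.
W is not downstream of the intervention, so its value is determined by the original equations.

-1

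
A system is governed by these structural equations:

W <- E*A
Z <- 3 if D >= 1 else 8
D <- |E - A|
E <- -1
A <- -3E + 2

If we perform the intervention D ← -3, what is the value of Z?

The intervention breaks the incoming arrows to D: D <- |E - A| no longer applies, and D = -3.
Z = 3 if D >= 1 else 8  [with D=-3]  = 8

8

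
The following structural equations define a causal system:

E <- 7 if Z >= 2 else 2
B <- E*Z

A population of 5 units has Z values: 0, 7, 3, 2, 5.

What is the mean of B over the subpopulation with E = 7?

29.75

E[B|E=7] averages over only the 4 units with E=7 (Z = 7, 3, 2, 5): B = 49, 21, 14, 35, mean 29.75.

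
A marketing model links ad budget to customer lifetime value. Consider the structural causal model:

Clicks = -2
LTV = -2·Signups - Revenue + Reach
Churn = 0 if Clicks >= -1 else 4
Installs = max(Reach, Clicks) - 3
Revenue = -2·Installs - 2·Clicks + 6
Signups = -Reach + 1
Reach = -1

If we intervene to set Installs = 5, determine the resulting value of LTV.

The intervention breaks the incoming arrows to Installs: Installs = max(Reach, Clicks) - 3 no longer applies, and Installs = 5.
Signups = -Reach + 1  [with Reach=-1]  = 2
Revenue = -2·Installs - 2·Clicks + 6  [with Installs=5, Clicks=-2]  = 0
LTV = -2·Signups - Revenue + Reach  [with Signups=2, Revenue=0, Reach=-1]  = -5

-5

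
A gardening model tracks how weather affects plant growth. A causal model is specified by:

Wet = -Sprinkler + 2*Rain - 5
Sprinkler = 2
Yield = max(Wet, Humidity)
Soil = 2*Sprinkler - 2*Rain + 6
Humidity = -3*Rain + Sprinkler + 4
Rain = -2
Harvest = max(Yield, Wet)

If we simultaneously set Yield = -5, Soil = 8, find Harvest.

Under do(Yield = -5, Soil = 8), each intervened variable's structural equation is replaced by its fixed value.
Wet = -Sprinkler + 2*Rain - 5  [with Sprinkler=2, Rain=-2]  = -11
Harvest = max(Yield, Wet)  [with Yield=-5, Wet=-11]  = -5

-5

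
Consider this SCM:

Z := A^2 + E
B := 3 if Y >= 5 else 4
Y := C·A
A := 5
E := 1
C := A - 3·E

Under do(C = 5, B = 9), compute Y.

Setting C = 5, B = 9 by intervention discards those variables' equations.
Y = C·A  [with C=5, A=5]  = 25

25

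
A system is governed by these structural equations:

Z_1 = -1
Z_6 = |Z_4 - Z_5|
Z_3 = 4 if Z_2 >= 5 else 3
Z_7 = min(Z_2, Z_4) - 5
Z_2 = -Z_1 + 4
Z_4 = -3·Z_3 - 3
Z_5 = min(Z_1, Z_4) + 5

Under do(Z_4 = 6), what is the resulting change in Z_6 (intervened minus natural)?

Under do(Z_4=6), the mechanism Z_4 = -3·Z_3 - 3 is discarded; Z_4 is fixed at 6.
Z_5 = min(Z_1, Z_4) + 5  [with Z_1=-1, Z_4=6]  = 4
Z_6 = |Z_4 - Z_5|  [with Z_4=6, Z_5=4]  = 2
Without intervention: Z_2 = -Z_1 + 4  [with Z_1=-1]  = 5; Z_3 = 4 if Z_2 >= 5 else 3  [with Z_2=5]  = 4; Z_4 = -3·Z_3 - 3  [with Z_3=4]  = -15; Z_5 = min(Z_1, Z_4) + 5  [with Z_1=-1, Z_4=-15]  = -10; Z_6 = |Z_4 - Z_5|  [with Z_4=-15, Z_5=-10]  = 5.
Change = 2 − 5 = -3.

-3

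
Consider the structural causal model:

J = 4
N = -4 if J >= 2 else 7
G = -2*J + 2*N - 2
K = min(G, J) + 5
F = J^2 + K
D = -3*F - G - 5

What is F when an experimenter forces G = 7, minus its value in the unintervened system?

22

do(G=7) replaces the equation G = -2*J + 2*N - 2 with the constant G = 7.
K = min(G, J) + 5  [with G=7, J=4]  = 9
F = J^2 + K  [with J=4, K=9]  = 25
Without intervention: N = -4 if J >= 2 else 7  [with J=4]  = -4; G = -2*J + 2*N - 2  [with J=4, N=-4]  = -18; K = min(G, J) + 5  [with G=-18, J=4]  = -13; F = J^2 + K  [with J=4, K=-13]  = 3.
Change = 25 − 3 = 22.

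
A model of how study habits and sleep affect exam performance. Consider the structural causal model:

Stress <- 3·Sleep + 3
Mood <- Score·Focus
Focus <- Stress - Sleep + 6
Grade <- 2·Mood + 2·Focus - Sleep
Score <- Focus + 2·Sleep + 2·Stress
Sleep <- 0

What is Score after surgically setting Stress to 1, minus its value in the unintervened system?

Under do(Stress=1), the mechanism Stress <- 3·Sleep + 3 is discarded; Stress is fixed at 1.
Focus = Stress - Sleep + 6  [with Stress=1, Sleep=0]  = 7
Score = Focus + 2·Sleep + 2·Stress  [with Focus=7, Sleep=0, Stress=1]  = 9
Without intervention: Stress = 3·Sleep + 3  [with Sleep=0]  = 3; Focus = Stress - Sleep + 6  [with Stress=3, Sleep=0]  = 9; Score = Focus + 2·Sleep + 2·Stress  [with Focus=9, Sleep=0, Stress=3]  = 15.
Change = 9 − 15 = -6.

-6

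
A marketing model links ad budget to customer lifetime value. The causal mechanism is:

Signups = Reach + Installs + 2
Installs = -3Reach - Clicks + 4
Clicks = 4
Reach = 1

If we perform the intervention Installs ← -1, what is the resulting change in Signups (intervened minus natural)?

The intervention breaks the incoming arrows to Installs: Installs = -3Reach - Clicks + 4 no longer applies, and Installs = -1.
Signups = Reach + Installs + 2  [with Reach=1, Installs=-1]  = 2
Without intervention: Installs = -3Reach - Clicks + 4  [with Reach=1, Clicks=4]  = -3; Signups = Reach + Installs + 2  [with Reach=1, Installs=-3]  = 0.
Change = 2 − 0 = 2.

2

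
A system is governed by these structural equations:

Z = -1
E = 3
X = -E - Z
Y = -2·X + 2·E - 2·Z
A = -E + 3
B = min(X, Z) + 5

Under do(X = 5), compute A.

0

do(X=5) replaces the equation X = -E - Z with the constant X = 5.
A is not downstream of the intervention, so its value is determined by the original equations.
A = -E + 3  [with E=3]  = 0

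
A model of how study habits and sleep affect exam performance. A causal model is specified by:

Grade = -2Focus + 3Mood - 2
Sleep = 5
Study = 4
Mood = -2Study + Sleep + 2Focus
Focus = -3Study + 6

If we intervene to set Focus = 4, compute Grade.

do(Focus=4) replaces the equation Focus = -3Study + 6 with the constant Focus = 4.
Mood = -2Study + Sleep + 2Focus  [with Study=4, Sleep=5, Focus=4]  = 5
Grade = -2Focus + 3Mood - 2  [with Focus=4, Mood=5]  = 5

5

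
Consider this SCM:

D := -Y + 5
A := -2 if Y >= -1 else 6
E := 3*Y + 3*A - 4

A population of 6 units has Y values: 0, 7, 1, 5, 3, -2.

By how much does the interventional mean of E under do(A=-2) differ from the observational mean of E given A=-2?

Every unit gets A=-2 under the intervention. E values become -10, 11, -7, 5, -1, -16; E[E|do(A=-2)] = -3.
E[E|A=-2] averages over only the 5 units with A=-2 (Y = 0, 7, 1, 5, 3): E = -10, 11, -7, 5, -1, mean -0.4.
Difference = -3 − (-0.4) = -2.6.

-2.6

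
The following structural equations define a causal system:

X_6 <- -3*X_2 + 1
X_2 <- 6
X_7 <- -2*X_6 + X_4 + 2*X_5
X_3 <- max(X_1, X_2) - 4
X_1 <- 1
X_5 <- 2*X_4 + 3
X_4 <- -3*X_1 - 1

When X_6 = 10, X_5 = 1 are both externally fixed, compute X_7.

-22

Setting X_6 = 10, X_5 = 1 by intervention discards those variables' equations.
X_4 = -3*X_1 - 1  [with X_1=1]  = -4
X_7 = -2*X_6 + X_4 + 2*X_5  [with X_6=10, X_4=-4, X_5=1]  = -22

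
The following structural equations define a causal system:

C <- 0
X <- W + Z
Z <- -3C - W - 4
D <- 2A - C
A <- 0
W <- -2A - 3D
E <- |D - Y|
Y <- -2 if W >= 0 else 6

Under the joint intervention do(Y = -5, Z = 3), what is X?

3

Setting Y = -5, Z = 3 by intervention discards those variables' equations.
D = 2A - C  [with A=0, C=0]  = 0
W = -2A - 3D  [with A=0, D=0]  = 0
X = W + Z  [with W=0, Z=3]  = 3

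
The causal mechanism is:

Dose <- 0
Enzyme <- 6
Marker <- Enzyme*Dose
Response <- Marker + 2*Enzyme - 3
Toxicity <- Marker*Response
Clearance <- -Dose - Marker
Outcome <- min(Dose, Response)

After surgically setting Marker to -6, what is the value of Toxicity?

-18

do(Marker=-6) replaces the equation Marker <- Enzyme*Dose with the constant Marker = -6.
Response = Marker + 2*Enzyme - 3  [with Marker=-6, Enzyme=6]  = 3
Toxicity = Marker*Response  [with Marker=-6, Response=3]  = -18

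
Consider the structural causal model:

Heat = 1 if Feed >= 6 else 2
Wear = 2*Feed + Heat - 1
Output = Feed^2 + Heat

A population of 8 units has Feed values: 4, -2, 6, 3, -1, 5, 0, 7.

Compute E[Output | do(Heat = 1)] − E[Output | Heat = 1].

-25

Every unit gets Heat=1 under the intervention. Output values become 17, 5, 37, 10, 2, 26, 1, 50; E[Output|do(Heat=1)] = 18.5.
E[Output|Heat=1] averages over only the 2 units with Heat=1 (Feed = 6, 7): Output = 37, 50, mean 43.5.
Difference = 18.5 − 43.5 = -25.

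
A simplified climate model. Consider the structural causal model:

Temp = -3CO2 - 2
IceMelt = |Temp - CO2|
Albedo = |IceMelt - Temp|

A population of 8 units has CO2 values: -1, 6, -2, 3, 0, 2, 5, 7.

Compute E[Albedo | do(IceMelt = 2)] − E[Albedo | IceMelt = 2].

9.5

Under do(IceMelt=2), IceMelt's equation is replaced by IceMelt=2 for every unit. Per-unit Albedo: 1, 22, 2, 13, 4, 10, 19, 25. Mean = 12.
Conditioning on IceMelt=2 selects the 2 unit(s) with CO2 ∈ {-1, 0}. Their Albedo values: 1, 4. Mean = 2.5.
Difference = 12 − 2.5 = 9.5.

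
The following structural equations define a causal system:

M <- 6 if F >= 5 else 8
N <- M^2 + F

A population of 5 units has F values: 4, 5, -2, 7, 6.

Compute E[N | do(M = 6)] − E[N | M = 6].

do(M=6) breaks M's dependence on F. With M=6 fixed, N across the units is 40, 41, 34, 43, 42, mean 40.
E[N|M=6] averages over only the 3 units with M=6 (F = 5, 7, 6): N = 41, 43, 42, mean 42.
Difference = 40 − 42 = -2.

-2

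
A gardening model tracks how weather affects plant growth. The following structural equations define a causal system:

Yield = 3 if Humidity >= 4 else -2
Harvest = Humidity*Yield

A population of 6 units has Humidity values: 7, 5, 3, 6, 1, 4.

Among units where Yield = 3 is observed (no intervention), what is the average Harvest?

16.5

Observing Yield=3 restricts to units where Yield's equation naturally yields 3: Humidity ∈ {7, 5, 6, 4}. In that subpopulation Harvest = 21, 15, 18, 12, mean 16.5.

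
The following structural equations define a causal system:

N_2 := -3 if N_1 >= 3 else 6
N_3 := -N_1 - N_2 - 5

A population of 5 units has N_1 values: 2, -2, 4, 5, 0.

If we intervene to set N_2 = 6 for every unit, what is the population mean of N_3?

-12.8

Under do(N_2=6), N_2's equation is replaced by N_2=6 for every unit. Per-unit N_3: -13, -9, -15, -16, -11. Mean = -12.8.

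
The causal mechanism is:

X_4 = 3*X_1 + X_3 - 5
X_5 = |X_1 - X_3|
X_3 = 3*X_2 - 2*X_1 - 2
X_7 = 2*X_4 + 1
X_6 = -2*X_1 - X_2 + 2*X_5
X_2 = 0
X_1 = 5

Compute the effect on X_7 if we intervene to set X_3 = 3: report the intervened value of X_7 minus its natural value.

30

The intervention breaks the incoming arrows to X_3: X_3 = 3*X_2 - 2*X_1 - 2 no longer applies, and X_3 = 3.
X_4 = 3*X_1 + X_3 - 5  [with X_1=5, X_3=3]  = 13
X_7 = 2*X_4 + 1  [with X_4=13]  = 27
Without intervention: X_3 = 3*X_2 - 2*X_1 - 2  [with X_2=0, X_1=5]  = -12; X_4 = 3*X_1 + X_3 - 5  [with X_1=5, X_3=-12]  = -2; X_7 = 2*X_4 + 1  [with X_4=-2]  = -3.
Change = 27 − (-3) = 30.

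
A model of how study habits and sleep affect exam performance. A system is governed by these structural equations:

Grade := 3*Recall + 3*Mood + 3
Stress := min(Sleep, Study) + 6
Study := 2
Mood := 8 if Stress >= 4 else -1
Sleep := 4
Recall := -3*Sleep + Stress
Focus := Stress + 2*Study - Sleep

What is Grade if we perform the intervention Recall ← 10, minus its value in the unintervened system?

Intervening sets Recall = 10 and removes its equation (Recall := -3*Sleep + Stress).
Stress = min(Sleep, Study) + 6  [with Sleep=4, Study=2]  = 8
Mood = 8 if Stress >= 4 else -1  [with Stress=8]  = 8
Grade = 3*Recall + 3*Mood + 3  [with Recall=10, Mood=8]  = 57
Without intervention: Stress = min(Sleep, Study) + 6  [with Sleep=4, Study=2]  = 8; Mood = 8 if Stress >= 4 else -1  [with Stress=8]  = 8; Recall = -3*Sleep + Stress  [with Sleep=4, Stress=8]  = -4; Grade = 3*Recall + 3*Mood + 3  [with Recall=-4, Mood=8]  = 15.
Change = 57 − 15 = 42.

42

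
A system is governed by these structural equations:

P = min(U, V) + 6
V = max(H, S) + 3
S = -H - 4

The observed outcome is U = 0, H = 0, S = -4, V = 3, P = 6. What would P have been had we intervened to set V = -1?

Intervening sets V = -1 and removes its equation (V = max(H, S) + 3).
P = min(U, V) + 6  [with U=0, V=-1]  = 5

5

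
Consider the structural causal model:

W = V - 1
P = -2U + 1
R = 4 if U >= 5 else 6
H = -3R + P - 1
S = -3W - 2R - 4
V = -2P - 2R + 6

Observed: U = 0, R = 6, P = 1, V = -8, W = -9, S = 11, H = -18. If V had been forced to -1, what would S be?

-10

Under do(V=-1), the mechanism V = -2P - 2R + 6 is discarded; V is fixed at -1.
R = 4 if U >= 5 else 6  [with U=0]  = 6
W = V - 1  [with V=-1]  = -2
S = -3W - 2R - 4  [with W=-2, R=6]  = -10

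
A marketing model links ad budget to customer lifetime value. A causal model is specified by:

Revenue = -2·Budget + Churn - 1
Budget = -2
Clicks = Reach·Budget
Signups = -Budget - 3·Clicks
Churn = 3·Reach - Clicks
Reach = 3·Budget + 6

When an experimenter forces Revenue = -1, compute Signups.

2

do(Revenue=-1) replaces the equation Revenue = -2·Budget + Churn - 1 with the constant Revenue = -1.
No directed path runs from Revenue to Signups, so Signups keeps its natural value.
Reach = 3·Budget + 6  [with Budget=-2]  = 0
Clicks = Reach·Budget  [with Reach=0, Budget=-2]  = 0
Signups = -Budget - 3·Clicks  [with Budget=-2, Clicks=0]  = 2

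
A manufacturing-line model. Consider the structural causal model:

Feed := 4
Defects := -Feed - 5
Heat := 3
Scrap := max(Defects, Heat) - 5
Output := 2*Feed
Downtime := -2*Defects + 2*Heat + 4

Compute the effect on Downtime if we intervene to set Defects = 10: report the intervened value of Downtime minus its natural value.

-38

The intervention breaks the incoming arrows to Defects: Defects := -Feed - 5 no longer applies, and Defects = 10.
Downtime = -2*Defects + 2*Heat + 4  [with Defects=10, Heat=3]  = -10
Without intervention: Defects = -Feed - 5  [with Feed=4]  = -9; Downtime = -2*Defects + 2*Heat + 4  [with Defects=-9, Heat=3]  = 28.
Change = -10 − 28 = -38.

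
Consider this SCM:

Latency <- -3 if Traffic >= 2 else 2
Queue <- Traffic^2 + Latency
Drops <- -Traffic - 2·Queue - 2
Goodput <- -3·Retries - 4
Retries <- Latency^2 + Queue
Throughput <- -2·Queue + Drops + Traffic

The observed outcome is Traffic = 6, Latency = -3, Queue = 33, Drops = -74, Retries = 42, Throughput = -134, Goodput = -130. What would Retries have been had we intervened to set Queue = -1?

8

do(Queue=-1) replaces the equation Queue <- Traffic^2 + Latency with the constant Queue = -1.
Latency = -3 if Traffic >= 2 else 2  [with Traffic=6]  = -3
Retries = Latency^2 + Queue  [with Latency=-3, Queue=-1]  = 8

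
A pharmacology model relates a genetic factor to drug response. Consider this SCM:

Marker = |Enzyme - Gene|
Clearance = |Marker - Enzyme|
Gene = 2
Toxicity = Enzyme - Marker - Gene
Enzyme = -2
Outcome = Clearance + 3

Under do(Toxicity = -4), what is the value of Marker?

Under do(Toxicity=-4), the mechanism Toxicity = Enzyme - Marker - Gene is discarded; Toxicity is fixed at -4.
Since Marker is not a descendant of the intervened variable, it is unaffected.
Marker = |Enzyme - Gene|  [with Enzyme=-2, Gene=2]  = 4

4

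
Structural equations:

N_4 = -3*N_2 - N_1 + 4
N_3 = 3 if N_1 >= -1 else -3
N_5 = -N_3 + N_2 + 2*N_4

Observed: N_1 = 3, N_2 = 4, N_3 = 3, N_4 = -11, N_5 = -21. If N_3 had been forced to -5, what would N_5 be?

-13

do(N_3=-5) replaces the equation N_3 = 3 if N_1 >= -1 else -3 with the constant N_3 = -5.
N_4 = -3*N_2 - N_1 + 4  [with N_2=4, N_1=3]  = -11
N_5 = -N_3 + N_2 + 2*N_4  [with N_3=-5, N_2=4, N_4=-11]  = -13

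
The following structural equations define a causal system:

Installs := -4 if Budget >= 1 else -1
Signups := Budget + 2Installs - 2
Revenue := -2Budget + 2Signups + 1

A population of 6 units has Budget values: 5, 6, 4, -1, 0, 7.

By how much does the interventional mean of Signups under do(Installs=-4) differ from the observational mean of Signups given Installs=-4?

The intervention sets Installs=-4 in all 6 units regardless of Budget. Recomputing Signups per unit gives -5, -4, -6, -11, -10, -3; average -6.5.
E[Signups|Installs=-4] averages over only the 4 units with Installs=-4 (Budget = 5, 6, 4, 7): Signups = -5, -4, -6, -3, mean -4.5.
Difference = -6.5 − (-4.5) = -2.

-2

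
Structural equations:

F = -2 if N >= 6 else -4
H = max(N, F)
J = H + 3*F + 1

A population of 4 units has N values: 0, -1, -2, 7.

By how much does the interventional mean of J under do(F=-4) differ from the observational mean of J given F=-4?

Under do(F=-4), F's equation is replaced by F=-4 for every unit. Per-unit J: -11, -12, -13, -4. Mean = -10.
Conditioning on F=-4 selects the 3 unit(s) with N ∈ {0, -1, -2}. Their J values: -11, -12, -13. Mean = -12.
Difference = -10 − (-12) = 2.

2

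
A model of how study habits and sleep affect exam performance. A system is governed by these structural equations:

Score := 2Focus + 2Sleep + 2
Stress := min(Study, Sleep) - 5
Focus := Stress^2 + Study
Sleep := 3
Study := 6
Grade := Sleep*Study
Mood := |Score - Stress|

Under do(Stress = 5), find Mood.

65

The intervention breaks the incoming arrows to Stress: Stress := min(Study, Sleep) - 5 no longer applies, and Stress = 5.
Focus = Stress^2 + Study  [with Stress=5, Study=6]  = 31
Score = 2Focus + 2Sleep + 2  [with Focus=31, Sleep=3]  = 70
Mood = |Score - Stress|  [with Score=70, Stress=5]  = 65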